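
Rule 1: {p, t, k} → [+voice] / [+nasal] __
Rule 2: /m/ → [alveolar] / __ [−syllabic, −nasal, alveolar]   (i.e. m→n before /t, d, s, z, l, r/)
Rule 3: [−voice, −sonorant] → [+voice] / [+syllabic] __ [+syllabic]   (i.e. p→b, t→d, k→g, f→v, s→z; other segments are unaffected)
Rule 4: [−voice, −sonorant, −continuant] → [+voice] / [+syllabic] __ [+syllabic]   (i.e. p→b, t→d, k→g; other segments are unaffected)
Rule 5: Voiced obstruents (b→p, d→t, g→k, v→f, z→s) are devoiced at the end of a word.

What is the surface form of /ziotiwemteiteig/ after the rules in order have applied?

ziodiwendeideik

Rule 1 (post-nasal voicing): /t/ is a voiceless stop immediately after the nasal /m/, so it voices to [d]. /ziotiwemteiteig/ → ziotiwemdeiteig.
Rule 2 (nasal place assimilation): /m/ precedes the alveolar consonant /d/, so it assimilates in place to [n]. /ziotiwemdeiteig/ → ziotiwendeiteig.
Rule 3 (intervocalic voicing): /t/ is a voiceless obstruent between vowels /o/ and /i/, so it voices to [d]. /t/ is a voiceless obstruent between vowels /i/ and /e/, so it voices to [d]. /ziotiwendeiteig/ → ziodiwendeideig.
Rule 4 (intervocalic voicing): no segment meets the environment; /ziodiwendeideig/ is unchanged.
Rule 5 (final devoicing): /g/ is a voiced obstruent in word-final position, so it devoices to [k]. /ziodiwendeideig/ → ziodiwendeideik.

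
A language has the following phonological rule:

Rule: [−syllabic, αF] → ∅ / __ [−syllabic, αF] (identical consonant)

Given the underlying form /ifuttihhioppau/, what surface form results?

ifutihiopau

/tt/ is a geminate; the first /t/ deletes.
/hh/ is a geminate; the first /h/ deletes.
/pp/ is a geminate; the first /p/ deletes.
Surface form: [ifutihiopau].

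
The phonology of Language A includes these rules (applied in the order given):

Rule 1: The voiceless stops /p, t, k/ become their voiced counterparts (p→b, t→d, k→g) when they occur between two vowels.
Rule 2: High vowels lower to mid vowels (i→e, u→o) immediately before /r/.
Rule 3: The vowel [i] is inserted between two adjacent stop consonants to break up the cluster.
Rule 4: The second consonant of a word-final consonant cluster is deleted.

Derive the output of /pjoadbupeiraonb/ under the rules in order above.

pjoadibubeeraon

Rule 1 (intervocalic voicing): /p/ is a voiceless stop between vowels /u/ and /e/, so it voices to [b]. /pjoadbupeiraonb/ → pjoadbubeiraonb.
Rule 2 (pre-rhotic lowering): /i/ is a high vowel immediately before /r/, so it lowers to [e]. /pjoadbubeiraonb/ → pjoadbubeeraonb.
Rule 3 (stop-cluster i-epenthesis): /d/ and /b/ form a stop–stop cluster, so [i] is inserted between them. /pjoadbubeeraonb/ → pjoadibubeeraonb.
Rule 4 (final cluster simplification): /b/ is the second consonant of a word-final cluster /nb/, so it deletes. /pjoadibubeeraonb/ → pjoadibubeeraon.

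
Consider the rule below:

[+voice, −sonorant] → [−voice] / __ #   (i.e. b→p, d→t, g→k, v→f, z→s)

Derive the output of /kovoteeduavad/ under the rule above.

Scanning /kovoteeduavad/: /v/ at position 3 is not in the conditioning environment; /d/ at position 8 is not in the conditioning environment; /v/ at position 11 is not in the conditioning environment; /d/ is a voiced obstruent in word-final position, so it devoices to [t].
Result: [kovoteeduavat].

kovoteeduavat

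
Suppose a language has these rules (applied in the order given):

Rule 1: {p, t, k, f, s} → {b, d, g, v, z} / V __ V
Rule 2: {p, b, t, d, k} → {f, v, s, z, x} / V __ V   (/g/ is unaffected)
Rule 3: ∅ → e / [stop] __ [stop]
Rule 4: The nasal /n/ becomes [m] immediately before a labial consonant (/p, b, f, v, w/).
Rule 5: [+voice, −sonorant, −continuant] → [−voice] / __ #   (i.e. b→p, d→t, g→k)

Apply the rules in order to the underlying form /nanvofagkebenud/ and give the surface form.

Rule 1 (intervocalic voicing): /f/ is a voiceless obstruent between vowels /o/ and /a/, so it voices to [v]. /nanvofagkebenud/ → nanvovagkebenud.
Rule 2 (intervocalic spirantization): /b/ is a stop between vowels /e/ and /e/, so it spirantizes to the fricative [v]. /nanvovagkebenud/ → nanvovagkevenud.
Rule 3 (stop-cluster e-epenthesis): /g/ and /k/ form a stop–stop cluster, so [e] is inserted between them. /nanvovagkevenud/ → nanvovagekevenud.
Rule 4 (nasal place assimilation): /n/ precedes the labial consonant /v/, so it assimilates in place to [m]. /nanvovagekevenud/ → namvovagekevenud.
Rule 5 (final devoicing): /d/ is a voiced stop in word-final position, so it devoices to [t]. /namvovagekevenud/ → namvovagekevenut.

namvovagekevenut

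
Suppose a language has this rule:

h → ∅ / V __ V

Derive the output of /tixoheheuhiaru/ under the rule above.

/h/ occurs between vowels /o/ and /e/, so it deletes.
/h/ occurs between vowels /e/ and /e/, so it deletes.
/h/ occurs between vowels /u/ and /i/, so it deletes.
Surface form: [tixoeeuiaru].

tixoeeuiaru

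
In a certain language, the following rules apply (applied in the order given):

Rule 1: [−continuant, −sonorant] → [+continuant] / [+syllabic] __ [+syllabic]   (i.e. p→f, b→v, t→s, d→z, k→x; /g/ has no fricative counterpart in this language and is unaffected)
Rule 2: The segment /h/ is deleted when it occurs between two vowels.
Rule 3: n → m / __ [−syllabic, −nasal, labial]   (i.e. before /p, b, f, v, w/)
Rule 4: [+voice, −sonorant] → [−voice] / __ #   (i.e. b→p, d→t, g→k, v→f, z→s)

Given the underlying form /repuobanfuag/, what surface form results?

refuovamfuak

Rule 1 (intervocalic spirantization): /p/ is a stop between vowels /e/ and /u/, so it spirantizes to the fricative [f]. /b/ is a stop between vowels /o/ and /a/, so it spirantizes to the fricative [v]. /repuobanfuag/ → refuovanfuag.
Rule 2 (intervocalic h-deletion): no segment meets the environment; /refuovanfuag/ is unchanged.
Rule 3 (nasal place assimilation): /n/ precedes the labial consonant /f/, so it assimilates in place to [m]. /refuovanfuag/ → refuovamfuag.
Rule 4 (final devoicing): /g/ is a voiced obstruent in word-final position, so it devoices to [k]. /refuovamfuag/ → refuovamfuak.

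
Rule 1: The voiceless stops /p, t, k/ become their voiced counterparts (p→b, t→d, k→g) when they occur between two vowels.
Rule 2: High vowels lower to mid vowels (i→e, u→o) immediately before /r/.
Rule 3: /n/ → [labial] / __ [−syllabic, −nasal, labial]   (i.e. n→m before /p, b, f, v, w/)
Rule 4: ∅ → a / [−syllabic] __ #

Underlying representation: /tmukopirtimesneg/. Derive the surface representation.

Rule 1 (intervocalic voicing): /k/ is a voiceless stop between vowels /u/ and /o/, so it voices to [g]. /p/ is a voiceless stop between vowels /o/ and /i/, so it voices to [b]. /tmukopirtimesneg/ → tmugobirtimesneg.
Rule 2 (pre-rhotic lowering): /i/ is a high vowel immediately before /r/, so it lowers to [e]. /tmugobirtimesneg/ → tmugobertimesneg.
Rule 3 (nasal place assimilation): no segment meets the environment; /tmugobertimesneg/ is unchanged.
Rule 4 (final a-epenthesis): the form ends in the consonant /g/, so [a] is inserted word-finally. /tmugobertimesneg/ → tmugobertimesnega.

tmugobertimesnega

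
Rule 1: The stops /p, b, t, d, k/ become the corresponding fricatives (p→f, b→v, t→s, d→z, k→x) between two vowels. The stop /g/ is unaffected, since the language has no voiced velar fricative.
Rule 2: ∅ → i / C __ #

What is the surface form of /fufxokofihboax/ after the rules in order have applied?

fufxoxofihboaxi

Rule 1 (intervocalic spirantization): /k/ is a stop between vowels /o/ and /o/, so it spirantizes to the fricative [x]. /fufxokofihboax/ → fufxoxofihboax.
Rule 2 (final i-epenthesis): the form ends in the consonant /x/, so [i] is inserted word-finally. /fufxoxofihboax/ → fufxoxofihboaxi.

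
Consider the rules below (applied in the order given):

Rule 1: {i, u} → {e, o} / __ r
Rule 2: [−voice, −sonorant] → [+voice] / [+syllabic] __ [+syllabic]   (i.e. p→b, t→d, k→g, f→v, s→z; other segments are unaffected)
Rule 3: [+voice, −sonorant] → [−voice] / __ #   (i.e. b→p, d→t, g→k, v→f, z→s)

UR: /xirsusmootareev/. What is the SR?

Rule 1 (pre-rhotic lowering): /i/ is a high vowel immediately before /r/, so it lowers to [e]. /xirsusmootareev/ → xersusmootareev.
Rule 2 (intervocalic voicing): /t/ is a voiceless obstruent between vowels /o/ and /a/, so it voices to [d]. /xersusmootareev/ → xersusmoodareev.
Rule 3 (final devoicing): /v/ is a voiced obstruent in word-final position, so it devoices to [f]. /xersusmoodareev/ → xersusmoodareef.

xersusmoodareef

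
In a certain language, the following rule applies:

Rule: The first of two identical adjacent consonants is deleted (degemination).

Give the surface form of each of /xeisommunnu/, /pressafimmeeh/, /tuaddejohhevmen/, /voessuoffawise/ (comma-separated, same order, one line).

xeisomunu, presafimeeh, tuadejohevmen, voesuofawise

/xeisommunnu/: /mm/ is a geminate; the first /m/ deletes. /nn/ is a geminate; the first /n/ deletes. → [xeisomunu].
/pressafimmeeh/: /ss/ is a geminate; the first /s/ deletes. /mm/ is a geminate; the first /m/ deletes. → [presafimeeh].
/tuaddejohhevmen/: /dd/ is a geminate; the first /d/ deletes. /hh/ is a geminate; the first /h/ deletes. → [tuadejohevmen].
/voessuoffawise/: /ss/ is a geminate; the first /s/ deletes. /ff/ is a geminate; the first /f/ deletes. → [voesuofawise].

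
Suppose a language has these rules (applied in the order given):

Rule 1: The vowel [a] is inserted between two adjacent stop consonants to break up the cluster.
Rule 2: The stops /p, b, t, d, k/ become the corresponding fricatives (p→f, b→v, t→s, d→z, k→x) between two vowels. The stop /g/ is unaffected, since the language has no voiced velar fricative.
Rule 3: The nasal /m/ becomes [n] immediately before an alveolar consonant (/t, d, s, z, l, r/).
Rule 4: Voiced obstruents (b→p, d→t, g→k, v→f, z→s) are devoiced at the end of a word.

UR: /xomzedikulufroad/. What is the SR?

Rule 1 (stop-cluster a-epenthesis): no segment meets the environment; /xomzedikulufroad/ is unchanged.
Rule 2 (intervocalic spirantization): /d/ is a stop between vowels /e/ and /i/, so it spirantizes to the fricative [z]. /k/ is a stop between vowels /i/ and /u/, so it spirantizes to the fricative [x]. /xomzedikulufroad/ → xomzezixulufroad.
Rule 3 (nasal place assimilation): /m/ precedes the alveolar consonant /z/, so it assimilates in place to [n]. /xomzezixulufroad/ → xonzezixulufroad.
Rule 4 (final devoicing): /d/ is a voiced obstruent in word-final position, so it devoices to [t]. /xonzezixulufroad/ → xonzezixulufroat.

xonzezixulufroat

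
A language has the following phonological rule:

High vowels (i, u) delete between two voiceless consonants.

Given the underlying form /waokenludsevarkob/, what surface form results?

waokenludsevarkob

No segment of /waokenludsevarkob/ meets the structural description of the rule, so the form surfaces unchanged.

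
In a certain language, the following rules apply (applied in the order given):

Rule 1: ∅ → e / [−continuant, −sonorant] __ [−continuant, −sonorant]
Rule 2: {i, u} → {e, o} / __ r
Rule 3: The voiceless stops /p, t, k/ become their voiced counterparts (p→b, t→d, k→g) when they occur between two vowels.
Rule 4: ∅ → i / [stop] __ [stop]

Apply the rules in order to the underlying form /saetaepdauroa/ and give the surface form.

Rule 1 (stop-cluster e-epenthesis): /p/ and /d/ form a stop–stop cluster, so [e] is inserted between them. /saetaepdauroa/ → saetaepedauroa.
Rule 2 (pre-rhotic lowering): /u/ is a high vowel immediately before /r/, so it lowers to [o]. /saetaepedauroa/ → saetaepedaoroa.
Rule 3 (intervocalic voicing): /t/ is a voiceless stop between vowels /e/ and /a/, so it voices to [d]. /p/ is a voiceless stop between vowels /e/ and /e/, so it voices to [b]. /saetaepedaoroa/ → saedaebedaoroa.
Rule 4 (stop-cluster i-epenthesis): no segment meets the environment; /saedaebedaoroa/ is unchanged.

saedaebedaoroa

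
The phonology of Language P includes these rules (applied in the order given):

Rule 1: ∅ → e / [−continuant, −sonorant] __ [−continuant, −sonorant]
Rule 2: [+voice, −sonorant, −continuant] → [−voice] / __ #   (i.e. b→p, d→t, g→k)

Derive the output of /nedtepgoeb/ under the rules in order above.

nedetepegoep

Rule 1 (stop-cluster e-epenthesis): /d/ and /t/ form a stop–stop cluster, so [e] is inserted between them. /p/ and /g/ form a stop–stop cluster, so [e] is inserted between them. /nedtepgoeb/ → nedetepegoeb.
Rule 2 (final devoicing): /b/ is a voiced stop in word-final position, so it devoices to [p]. /nedetepegoeb/ → nedetepegoep.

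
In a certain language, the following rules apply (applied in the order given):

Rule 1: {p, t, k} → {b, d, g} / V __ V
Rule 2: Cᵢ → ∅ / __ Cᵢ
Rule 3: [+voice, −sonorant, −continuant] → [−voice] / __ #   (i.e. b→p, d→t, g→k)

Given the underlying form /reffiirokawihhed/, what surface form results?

refiirogawihet

Rule 1 (intervocalic voicing): /k/ is a voiceless stop between vowels /o/ and /a/, so it voices to [g]. /reffiirokawihhed/ → reffiirogawihhed.
Rule 2 (degemination): /ff/ is a geminate; the first /f/ deletes. /hh/ is a geminate; the first /h/ deletes. /reffiirogawihhed/ → refiirogawihed.
Rule 3 (final devoicing): /d/ is a voiced stop in word-final position, so it devoices to [t]. /refiirogawihed/ → refiirogawihet.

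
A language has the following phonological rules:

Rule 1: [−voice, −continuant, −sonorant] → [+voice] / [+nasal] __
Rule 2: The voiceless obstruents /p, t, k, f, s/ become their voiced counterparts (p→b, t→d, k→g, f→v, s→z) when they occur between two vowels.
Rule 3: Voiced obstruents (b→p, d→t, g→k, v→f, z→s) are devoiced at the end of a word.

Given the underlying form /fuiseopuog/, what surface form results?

fuizeobuok

Rule 1 (post-nasal voicing): no segment meets the environment; /fuiseopuog/ is unchanged.
Rule 2 (intervocalic voicing): /s/ is a voiceless obstruent between vowels /i/ and /e/, so it voices to [z]. /p/ is a voiceless obstruent between vowels /o/ and /u/, so it voices to [b]. /fuiseopuog/ → fuizeobuog.
Rule 3 (final devoicing): /g/ is a voiced obstruent in word-final position, so it devoices to [k]. /fuizeobuog/ → fuizeobuok.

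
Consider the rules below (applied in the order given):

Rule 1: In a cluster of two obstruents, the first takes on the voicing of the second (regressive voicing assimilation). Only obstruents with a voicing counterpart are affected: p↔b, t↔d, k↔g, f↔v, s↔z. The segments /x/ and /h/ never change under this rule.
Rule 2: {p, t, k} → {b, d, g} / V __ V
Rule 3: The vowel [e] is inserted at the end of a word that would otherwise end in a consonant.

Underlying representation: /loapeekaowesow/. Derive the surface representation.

loabeegaowesowe

Rule 1 (regressive voicing assimilation): no segment meets the environment; /loapeekaowesow/ is unchanged.
Rule 2 (intervocalic voicing): /p/ is a voiceless stop between vowels /a/ and /e/, so it voices to [b]. /k/ is a voiceless stop between vowels /e/ and /a/, so it voices to [g]. /loapeekaowesow/ → loabeegaowesow.
Rule 3 (final e-epenthesis): the form ends in the consonant /w/, so [e] is inserted word-finally. /loabeegaowesow/ → loabeegaowesowe.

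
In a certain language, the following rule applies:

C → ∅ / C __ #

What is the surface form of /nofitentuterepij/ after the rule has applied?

No segment of /nofitentuterepij/ meets the structural description of the rule, so the form surfaces unchanged.

nofitentuterepij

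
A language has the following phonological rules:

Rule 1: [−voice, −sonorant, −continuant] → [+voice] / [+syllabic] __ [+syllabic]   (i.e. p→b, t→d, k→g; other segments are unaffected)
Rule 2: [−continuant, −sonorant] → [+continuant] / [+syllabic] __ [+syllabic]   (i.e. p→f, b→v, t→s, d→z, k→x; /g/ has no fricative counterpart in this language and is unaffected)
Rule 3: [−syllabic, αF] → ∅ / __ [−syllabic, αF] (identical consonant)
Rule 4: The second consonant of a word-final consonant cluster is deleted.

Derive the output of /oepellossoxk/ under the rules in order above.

oevelosox

Rule 1 (intervocalic voicing): /p/ is a voiceless stop between vowels /e/ and /e/, so it voices to [b]. /oepellossoxk/ → oebellossoxk.
Rule 2 (intervocalic spirantization): /b/ is a stop between vowels /e/ and /e/, so it spirantizes to the fricative [v]. /oebellossoxk/ → oevellossoxk.
Rule 3 (degemination): /ll/ is a geminate; the first /l/ deletes. /ss/ is a geminate; the first /s/ deletes. /oevellossoxk/ → oevelosoxk.
Rule 4 (final cluster simplification): /k/ is the second consonant of a word-final cluster /xk/, so it deletes. /oevelosoxk/ → oevelosox.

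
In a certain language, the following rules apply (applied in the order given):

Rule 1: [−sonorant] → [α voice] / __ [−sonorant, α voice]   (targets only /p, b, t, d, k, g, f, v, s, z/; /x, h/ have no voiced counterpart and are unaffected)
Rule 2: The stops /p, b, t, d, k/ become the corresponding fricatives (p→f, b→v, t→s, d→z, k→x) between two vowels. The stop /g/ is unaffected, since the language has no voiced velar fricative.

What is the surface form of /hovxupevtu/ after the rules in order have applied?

Rule 1 (regressive voicing assimilation): /v/ precedes the voiceless obstruent /x/, so it devoices to [f] by assimilation. /v/ precedes the voiceless obstruent /t/, so it devoices to [f] by assimilation. /hovxupevtu/ → hofxupeftu.
Rule 2 (intervocalic spirantization): /p/ is a stop between vowels /u/ and /e/, so it spirantizes to the fricative [f]. /hofxupeftu/ → hofxufeftu.

hofxufeftu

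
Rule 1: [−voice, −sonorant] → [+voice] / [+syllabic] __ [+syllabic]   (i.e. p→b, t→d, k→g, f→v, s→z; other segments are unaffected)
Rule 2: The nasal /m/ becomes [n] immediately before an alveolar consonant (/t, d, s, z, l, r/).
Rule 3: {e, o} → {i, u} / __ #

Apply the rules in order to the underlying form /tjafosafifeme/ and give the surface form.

Rule 1 (intervocalic voicing): /f/ is a voiceless obstruent between vowels /a/ and /o/, so it voices to [v]. /s/ is a voiceless obstruent between vowels /o/ and /a/, so it voices to [z]. /f/ is a voiceless obstruent between vowels /a/ and /i/, so it voices to [v]. /f/ is a voiceless obstruent between vowels /i/ and /e/, so it voices to [v]. /tjafosafifeme/ → tjavozaviveme.
Rule 2 (nasal place assimilation): no segment meets the environment; /tjavozaviveme/ is unchanged.
Rule 3 (final vowel raising): /e/ is a mid vowel in word-final position, so it raises to [i]. /tjavozaviveme/ → tjavozavivemi.

tjavozavivemi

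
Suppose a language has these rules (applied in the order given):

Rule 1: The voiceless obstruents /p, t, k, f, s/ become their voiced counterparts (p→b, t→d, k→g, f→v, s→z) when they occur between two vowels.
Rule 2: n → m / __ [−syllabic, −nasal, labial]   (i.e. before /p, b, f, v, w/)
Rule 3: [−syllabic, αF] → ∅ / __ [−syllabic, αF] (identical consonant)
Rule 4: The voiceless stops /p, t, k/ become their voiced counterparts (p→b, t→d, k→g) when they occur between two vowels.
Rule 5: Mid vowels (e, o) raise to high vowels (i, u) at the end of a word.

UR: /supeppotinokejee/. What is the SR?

Rule 1 (intervocalic voicing): /p/ is a voiceless obstruent between vowels /u/ and /e/, so it voices to [b]. /t/ is a voiceless obstruent between vowels /o/ and /i/, so it voices to [d]. /k/ is a voiceless obstruent between vowels /o/ and /e/, so it voices to [g]. /supeppotinokejee/ → subeppodinogejee.
Rule 2 (nasal place assimilation): no segment meets the environment; /subeppodinogejee/ is unchanged.
Rule 3 (degemination): /pp/ is a geminate; the first /p/ deletes. /subeppodinogejee/ → subepodinogejee.
Rule 4 (intervocalic voicing): /p/ is a voiceless stop between vowels /e/ and /o/, so it voices to [b]. /subepodinogejee/ → subebodinogejee.
Rule 5 (final vowel raising): /e/ is a mid vowel in word-final position, so it raises to [i]. /subebodinogejee/ → subebodinogejei.

subebodinogejei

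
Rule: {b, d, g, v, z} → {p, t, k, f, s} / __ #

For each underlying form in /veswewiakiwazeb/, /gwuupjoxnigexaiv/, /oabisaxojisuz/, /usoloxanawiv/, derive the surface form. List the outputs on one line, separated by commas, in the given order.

veswewiakiwazep, gwuupjoxnigexaif, oabisaxojisus, usoloxanawif

/veswewiakiwazeb/: /b/ is a voiced obstruent in word-final position, so it devoices to [p]. → [veswewiakiwazep].
/gwuupjoxnigexaiv/: /v/ is a voiced obstruent in word-final position, so it devoices to [f]. → [gwuupjoxnigexaif].
/oabisaxojisuz/: /z/ is a voiced obstruent in word-final position, so it devoices to [s]. → [oabisaxojisus].
/usoloxanawiv/: /v/ is a voiced obstruent in word-final position, so it devoices to [f]. → [usoloxanawif].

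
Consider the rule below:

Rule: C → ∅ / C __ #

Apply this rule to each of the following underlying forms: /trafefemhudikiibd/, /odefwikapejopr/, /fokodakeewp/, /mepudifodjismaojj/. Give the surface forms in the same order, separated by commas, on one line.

/trafefemhudikiibd/: /d/ is the second consonant of a word-final cluster /bd/, so it deletes. → [trafefemhudikiib].
/odefwikapejopr/: /r/ is the second consonant of a word-final cluster /pr/, so it deletes. → [odefwikapejop].
/fokodakeewp/: /p/ is the second consonant of a word-final cluster /wp/, so it deletes. → [fokodakeew].
/mepudifodjismaojj/: /j/ is the second consonant of a word-final cluster /jj/, so it deletes. → [mepudifodjismaoj].

trafefemhudikiib, odefwikapejop, fokodakeew, mepudifodjismaoj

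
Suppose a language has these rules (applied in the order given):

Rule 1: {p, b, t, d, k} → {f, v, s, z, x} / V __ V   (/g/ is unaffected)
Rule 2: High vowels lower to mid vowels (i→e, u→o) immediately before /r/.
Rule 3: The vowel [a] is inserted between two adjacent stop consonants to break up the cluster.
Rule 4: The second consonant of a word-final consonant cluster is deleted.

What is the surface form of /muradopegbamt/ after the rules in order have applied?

morazofegabam

Rule 1 (intervocalic spirantization): /d/ is a stop between vowels /a/ and /o/, so it spirantizes to the fricative [z]. /p/ is a stop between vowels /o/ and /e/, so it spirantizes to the fricative [f]. /muradopegbamt/ → murazofegbamt.
Rule 2 (pre-rhotic lowering): /u/ is a high vowel immediately before /r/, so it lowers to [o]. /murazofegbamt/ → morazofegbamt.
Rule 3 (stop-cluster a-epenthesis): /g/ and /b/ form a stop–stop cluster, so [a] is inserted between them. /morazofegbamt/ → morazofegabamt.
Rule 4 (final cluster simplification): /t/ is the second consonant of a word-final cluster /mt/, so it deletes. /morazofegabamt/ → morazofegabam.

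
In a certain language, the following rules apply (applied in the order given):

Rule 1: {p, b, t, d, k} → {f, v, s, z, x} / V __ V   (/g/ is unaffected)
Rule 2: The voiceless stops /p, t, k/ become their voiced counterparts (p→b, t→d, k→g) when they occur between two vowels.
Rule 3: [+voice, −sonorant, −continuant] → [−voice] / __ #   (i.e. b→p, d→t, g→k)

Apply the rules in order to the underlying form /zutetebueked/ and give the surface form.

zusesevuexet

Rule 1 (intervocalic spirantization): /t/ is a stop between vowels /u/ and /e/, so it spirantizes to the fricative [s]. /t/ is a stop between vowels /e/ and /e/, so it spirantizes to the fricative [s]. /b/ is a stop between vowels /e/ and /u/, so it spirantizes to the fricative [v]. /k/ is a stop between vowels /e/ and /e/, so it spirantizes to the fricative [x]. /zutetebueked/ → zusesevuexed.
Rule 2 (intervocalic voicing): no segment meets the environment; /zusesevuexed/ is unchanged.
Rule 3 (final devoicing): /d/ is a voiced stop in word-final position, so it devoices to [t]. /zusesevuexed/ → zusesevuexet.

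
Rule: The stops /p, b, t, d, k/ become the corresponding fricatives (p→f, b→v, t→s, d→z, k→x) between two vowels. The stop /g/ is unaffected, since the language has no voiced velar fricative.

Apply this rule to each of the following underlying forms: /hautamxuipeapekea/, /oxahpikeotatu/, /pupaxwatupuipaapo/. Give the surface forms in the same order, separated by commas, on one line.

/hautamxuipeapekea/: /t/ is a stop between vowels /u/ and /a/, so it spirantizes to the fricative [s]. /p/ is a stop between vowels /i/ and /e/, so it spirantizes to the fricative [f]. /p/ is a stop between vowels /a/ and /e/, so it spirantizes to the fricative [f]. /k/ is a stop between vowels /e/ and /e/, so it spirantizes to the fricative [x]. → [hausamxuifeafexea].
/oxahpikeotatu/: /k/ is a stop between vowels /i/ and /e/, so it spirantizes to the fricative [x]. /t/ is a stop between vowels /o/ and /a/, so it spirantizes to the fricative [s]. /t/ is a stop between vowels /a/ and /u/, so it spirantizes to the fricative [s]. → [oxahpixeosasu].
/pupaxwatupuipaapo/: /p/ is a stop between vowels /u/ and /a/, so it spirantizes to the fricative [f]. /t/ is a stop between vowels /a/ and /u/, so it spirantizes to the fricative [s]. /p/ is a stop between vowels /u/ and /u/, so it spirantizes to the fricative [f]. /p/ is a stop between vowels /i/ and /a/, so it spirantizes to the fricative [f]. /p/ is a stop between vowels /a/ and /o/, so it spirantizes to the fricative [f]. → [pufaxwasufuifaafo].

hausamxuifeafexea, oxahpixeosasu, pufaxwasufuifaafo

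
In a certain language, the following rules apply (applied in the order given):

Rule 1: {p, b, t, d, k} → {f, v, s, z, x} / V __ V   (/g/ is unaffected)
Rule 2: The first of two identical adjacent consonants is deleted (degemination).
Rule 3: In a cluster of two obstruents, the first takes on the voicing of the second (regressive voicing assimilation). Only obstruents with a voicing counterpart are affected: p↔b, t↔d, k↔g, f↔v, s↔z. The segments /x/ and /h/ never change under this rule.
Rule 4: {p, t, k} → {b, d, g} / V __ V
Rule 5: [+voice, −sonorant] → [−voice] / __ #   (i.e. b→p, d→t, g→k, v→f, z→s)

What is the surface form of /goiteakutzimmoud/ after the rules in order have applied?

goiseaxudzimout

Rule 1 (intervocalic spirantization): /t/ is a stop between vowels /i/ and /e/, so it spirantizes to the fricative [s]. /k/ is a stop between vowels /a/ and /u/, so it spirantizes to the fricative [x]. /goiteakutzimmoud/ → goiseaxutzimmoud.
Rule 2 (degemination): /mm/ is a geminate; the first /m/ deletes. /goiseaxutzimmoud/ → goiseaxutzimoud.
Rule 3 (regressive voicing assimilation): /t/ precedes the voiced obstruent /z/, so it voices to [d] by assimilation. /goiseaxutzimoud/ → goiseaxudzimoud.
Rule 4 (intervocalic voicing): no segment meets the environment; /goiseaxudzimoud/ is unchanged.
Rule 5 (final devoicing): /d/ is a voiced obstruent in word-final position, so it devoices to [t]. /goiseaxudzimoud/ → goiseaxudzimout.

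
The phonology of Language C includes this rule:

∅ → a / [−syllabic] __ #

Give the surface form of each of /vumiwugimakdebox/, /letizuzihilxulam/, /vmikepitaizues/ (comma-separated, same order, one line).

vumiwugimakdeboxa, letizuzihilxulama, vmikepitaizuesa

/vumiwugimakdebox/: the form ends in the consonant /x/, so [a] is inserted word-finally. → [vumiwugimakdeboxa].
/letizuzihilxulam/: the form ends in the consonant /m/, so [a] is inserted word-finally. → [letizuzihilxulama].
/vmikepitaizues/: the form ends in the consonant /s/, so [a] is inserted word-finally. → [vmikepitaizuesa].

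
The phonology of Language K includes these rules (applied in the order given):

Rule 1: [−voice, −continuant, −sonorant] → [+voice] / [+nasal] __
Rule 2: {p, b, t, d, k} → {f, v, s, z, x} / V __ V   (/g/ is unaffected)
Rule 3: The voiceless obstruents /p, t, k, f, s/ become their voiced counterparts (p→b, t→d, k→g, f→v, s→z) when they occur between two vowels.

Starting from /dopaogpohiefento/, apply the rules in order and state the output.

Rule 1 (post-nasal voicing): /t/ is a voiceless stop immediately after the nasal /n/, so it voices to [d]. /dopaogpohiefento/ → dopaogpohiefendo.
Rule 2 (intervocalic spirantization): /p/ is a stop between vowels /o/ and /a/, so it spirantizes to the fricative [f]. /dopaogpohiefendo/ → dofaogpohiefendo.
Rule 3 (intervocalic voicing): /f/ is a voiceless obstruent between vowels /o/ and /a/, so it voices to [v]. /f/ is a voiceless obstruent between vowels /e/ and /e/, so it voices to [v]. /dofaogpohiefendo/ → dovaogpohievendo.

dovaogpohievendo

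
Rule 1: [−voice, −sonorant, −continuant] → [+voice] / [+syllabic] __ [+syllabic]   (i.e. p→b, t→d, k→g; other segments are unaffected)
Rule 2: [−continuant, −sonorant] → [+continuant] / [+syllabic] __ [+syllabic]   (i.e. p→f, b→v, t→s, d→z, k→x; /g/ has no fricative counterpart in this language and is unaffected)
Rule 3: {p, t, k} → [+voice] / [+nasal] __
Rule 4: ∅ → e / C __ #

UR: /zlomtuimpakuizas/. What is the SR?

zlomduimbaguizase

Rule 1 (intervocalic voicing): /k/ is a voiceless stop between vowels /a/ and /u/, so it voices to [g]. /zlomtuimpakuizas/ → zlomtuimpaguizas.
Rule 2 (intervocalic spirantization): no segment meets the environment; /zlomtuimpaguizas/ is unchanged.
Rule 3 (post-nasal voicing): /t/ is a voiceless stop immediately after the nasal /m/, so it voices to [d]. /p/ is a voiceless stop immediately after the nasal /m/, so it voices to [b]. /zlomtuimpaguizas/ → zlomduimbaguizas.
Rule 4 (final e-epenthesis): the form ends in the consonant /s/, so [e] is inserted word-finally. /zlomduimbaguizas/ → zlomduimbaguizase.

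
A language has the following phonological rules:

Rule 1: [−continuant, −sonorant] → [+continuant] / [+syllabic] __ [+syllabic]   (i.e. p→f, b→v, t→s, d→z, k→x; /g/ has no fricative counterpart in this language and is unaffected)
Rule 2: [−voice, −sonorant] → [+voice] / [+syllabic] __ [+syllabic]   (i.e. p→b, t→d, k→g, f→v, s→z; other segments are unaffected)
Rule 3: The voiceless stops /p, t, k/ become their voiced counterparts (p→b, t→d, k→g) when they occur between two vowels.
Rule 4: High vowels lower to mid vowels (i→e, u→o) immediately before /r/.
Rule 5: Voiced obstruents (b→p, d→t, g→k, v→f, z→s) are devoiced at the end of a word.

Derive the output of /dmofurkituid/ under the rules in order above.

Rule 1 (intervocalic spirantization): /t/ is a stop between vowels /i/ and /u/, so it spirantizes to the fricative [s]. /dmofurkituid/ → dmofurkisuid.
Rule 2 (intervocalic voicing): /f/ is a voiceless obstruent between vowels /o/ and /u/, so it voices to [v]. /s/ is a voiceless obstruent between vowels /i/ and /u/, so it voices to [z]. /dmofurkisuid/ → dmovurkizuid.
Rule 3 (intervocalic voicing): no segment meets the environment; /dmovurkizuid/ is unchanged.
Rule 4 (pre-rhotic lowering): /u/ is a high vowel immediately before /r/, so it lowers to [o]. /dmovurkizuid/ → dmovorkizuid.
Rule 5 (final devoicing): /d/ is a voiced obstruent in word-final position, so it devoices to [t]. /dmovorkizuid/ → dmovorkizuit.

dmovorkizuit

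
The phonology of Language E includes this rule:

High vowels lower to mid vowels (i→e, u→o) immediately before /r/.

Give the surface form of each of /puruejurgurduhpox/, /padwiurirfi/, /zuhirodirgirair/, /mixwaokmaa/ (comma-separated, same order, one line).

poruejorgorduhpox, padwiorerfi, zuherodergeraer, mixwaokmaa

/puruejurgurduhpox/: /u/ is a high vowel immediately before /r/, so it lowers to [o]. /u/ is a high vowel immediately before /r/, so it lowers to [o]. /u/ is a high vowel immediately before /r/, so it lowers to [o]. → [poruejorgorduhpox].
/padwiurirfi/: /u/ is a high vowel immediately before /r/, so it lowers to [o]. /i/ is a high vowel immediately before /r/, so it lowers to [e]. → [padwiorerfi].
/zuhirodirgirair/: /i/ is a high vowel immediately before /r/, so it lowers to [e]. /i/ is a high vowel immediately before /r/, so it lowers to [e]. /i/ is a high vowel immediately before /r/, so it lowers to [e]. /i/ is a high vowel immediately before /r/, so it lowers to [e]. → [zuherodergeraer].
/mixwaokmaa/: the rule's environment is not met; surfaces unchanged as [mixwaokmaa].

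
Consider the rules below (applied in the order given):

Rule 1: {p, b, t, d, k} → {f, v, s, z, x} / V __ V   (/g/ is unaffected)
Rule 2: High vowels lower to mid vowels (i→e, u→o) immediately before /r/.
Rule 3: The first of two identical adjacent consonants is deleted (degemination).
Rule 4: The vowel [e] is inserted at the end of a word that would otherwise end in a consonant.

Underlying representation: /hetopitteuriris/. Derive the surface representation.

Rule 1 (intervocalic spirantization): /t/ is a stop between vowels /e/ and /o/, so it spirantizes to the fricative [s]. /p/ is a stop between vowels /o/ and /i/, so it spirantizes to the fricative [f]. /hetopitteuriris/ → hesofitteuriris.
Rule 2 (pre-rhotic lowering): /u/ is a high vowel immediately before /r/, so it lowers to [o]. /i/ is a high vowel immediately before /r/, so it lowers to [e]. /hesofitteuriris/ → hesofitteoreris.
Rule 3 (degemination): /tt/ is a geminate; the first /t/ deletes. /hesofitteoreris/ → hesofiteoreris.
Rule 4 (final e-epenthesis): the form ends in the consonant /s/, so [e] is inserted word-finally. /hesofiteoreris/ → hesofiteorerise.

hesofiteorerise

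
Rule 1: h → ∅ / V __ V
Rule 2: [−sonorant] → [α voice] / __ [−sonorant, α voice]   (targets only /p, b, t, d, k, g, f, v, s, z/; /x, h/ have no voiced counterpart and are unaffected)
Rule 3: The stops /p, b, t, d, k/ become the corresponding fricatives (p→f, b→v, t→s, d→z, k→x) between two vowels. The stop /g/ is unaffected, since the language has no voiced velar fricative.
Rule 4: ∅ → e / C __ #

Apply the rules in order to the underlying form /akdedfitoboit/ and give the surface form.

Rule 1 (intervocalic h-deletion): no segment meets the environment; /akdedfitoboit/ is unchanged.
Rule 2 (regressive voicing assimilation): /k/ precedes the voiced obstruent /d/, so it voices to [g] by assimilation. /d/ precedes the voiceless obstruent /f/, so it devoices to [t] by assimilation. /akdedfitoboit/ → agdetfitoboit.
Rule 3 (intervocalic spirantization): /t/ is a stop between vowels /i/ and /o/, so it spirantizes to the fricative [s]. /b/ is a stop between vowels /o/ and /o/, so it spirantizes to the fricative [v]. /agdetfitoboit/ → agdetfisovoit.
Rule 4 (final e-epenthesis): the form ends in the consonant /t/, so [e] is inserted word-finally. /agdetfisovoit/ → agdetfisovoite.

agdetfisovoite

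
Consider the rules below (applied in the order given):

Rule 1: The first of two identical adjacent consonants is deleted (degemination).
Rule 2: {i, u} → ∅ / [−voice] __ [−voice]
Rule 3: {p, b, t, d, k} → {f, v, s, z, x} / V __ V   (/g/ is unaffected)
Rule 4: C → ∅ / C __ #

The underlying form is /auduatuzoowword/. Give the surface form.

Rule 1 (degemination): /ww/ is a geminate; the first /w/ deletes. /auduatuzoowword/ → auduatuzooword.
Rule 2 (high vowel syncope): no segment meets the environment; /auduatuzooword/ is unchanged.
Rule 3 (intervocalic spirantization): /d/ is a stop between vowels /u/ and /u/, so it spirantizes to the fricative [z]. /t/ is a stop between vowels /a/ and /u/, so it spirantizes to the fricative [s]. /auduatuzooword/ → auzuasuzooword.
Rule 4 (final cluster simplification): /d/ is the second consonant of a word-final cluster /rd/, so it deletes. /auzuasuzooword/ → auzuasuzoowor.

auzuasuzoowor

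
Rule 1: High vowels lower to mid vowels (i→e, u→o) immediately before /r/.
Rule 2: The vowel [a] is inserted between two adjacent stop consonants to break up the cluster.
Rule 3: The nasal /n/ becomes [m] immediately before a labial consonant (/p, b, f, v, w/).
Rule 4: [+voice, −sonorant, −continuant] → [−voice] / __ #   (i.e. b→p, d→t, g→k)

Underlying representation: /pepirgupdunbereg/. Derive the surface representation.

Rule 1 (pre-rhotic lowering): /i/ is a high vowel immediately before /r/, so it lowers to [e]. /pepirgupdunbereg/ → pepergupdunbereg.
Rule 2 (stop-cluster a-epenthesis): /p/ and /d/ form a stop–stop cluster, so [a] is inserted between them. /pepergupdunbereg/ → pepergupadunbereg.
Rule 3 (nasal place assimilation): /n/ precedes the labial consonant /b/, so it assimilates in place to [m]. /pepergupadunbereg/ → pepergupadumbereg.
Rule 4 (final devoicing): /g/ is a voiced stop in word-final position, so it devoices to [k]. /pepergupadumbereg/ → pepergupadumberek.

pepergupadumberek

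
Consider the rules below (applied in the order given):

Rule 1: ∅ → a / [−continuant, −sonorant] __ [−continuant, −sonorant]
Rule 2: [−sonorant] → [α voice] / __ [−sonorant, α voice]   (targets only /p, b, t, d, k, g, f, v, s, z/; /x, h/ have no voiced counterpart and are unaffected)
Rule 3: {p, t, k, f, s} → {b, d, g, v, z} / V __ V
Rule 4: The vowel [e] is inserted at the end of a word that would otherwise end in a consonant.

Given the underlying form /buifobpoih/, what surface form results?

buivobaboihe

Rule 1 (stop-cluster a-epenthesis): /b/ and /p/ form a stop–stop cluster, so [a] is inserted between them. /buifobpoih/ → buifobapoih.
Rule 2 (regressive voicing assimilation): no segment meets the environment; /buifobapoih/ is unchanged.
Rule 3 (intervocalic voicing): /f/ is a voiceless obstruent between vowels /i/ and /o/, so it voices to [v]. /p/ is a voiceless obstruent between vowels /a/ and /o/, so it voices to [b]. /buifobapoih/ → buivobaboih.
Rule 4 (final e-epenthesis): the form ends in the consonant /h/, so [e] is inserted word-finally. /buivobaboih/ → buivobaboihe.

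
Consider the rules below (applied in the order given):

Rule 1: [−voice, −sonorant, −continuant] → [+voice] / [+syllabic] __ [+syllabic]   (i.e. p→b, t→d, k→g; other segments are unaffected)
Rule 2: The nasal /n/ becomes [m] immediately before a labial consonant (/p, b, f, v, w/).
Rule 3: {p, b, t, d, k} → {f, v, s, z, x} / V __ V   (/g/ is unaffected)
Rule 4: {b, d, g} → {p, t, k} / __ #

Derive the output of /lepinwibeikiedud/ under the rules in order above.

Rule 1 (intervocalic voicing): /p/ is a voiceless stop between vowels /e/ and /i/, so it voices to [b]. /k/ is a voiceless stop between vowels /i/ and /i/, so it voices to [g]. /lepinwibeikiedud/ → lebinwibeigiedud.
Rule 2 (nasal place assimilation): /n/ precedes the labial consonant /w/, so it assimilates in place to [m]. /lebinwibeigiedud/ → lebimwibeigiedud.
Rule 3 (intervocalic spirantization): /b/ is a stop between vowels /e/ and /i/, so it spirantizes to the fricative [v]. /b/ is a stop between vowels /i/ and /e/, so it spirantizes to the fricative [v]. /d/ is a stop between vowels /e/ and /u/, so it spirantizes to the fricative [z]. /lebimwibeigiedud/ → levimwiveigiezud.
Rule 4 (final devoicing): /d/ is a voiced stop in word-final position, so it devoices to [t]. /levimwiveigiezud/ → levimwiveigiezut.

levimwiveigiezut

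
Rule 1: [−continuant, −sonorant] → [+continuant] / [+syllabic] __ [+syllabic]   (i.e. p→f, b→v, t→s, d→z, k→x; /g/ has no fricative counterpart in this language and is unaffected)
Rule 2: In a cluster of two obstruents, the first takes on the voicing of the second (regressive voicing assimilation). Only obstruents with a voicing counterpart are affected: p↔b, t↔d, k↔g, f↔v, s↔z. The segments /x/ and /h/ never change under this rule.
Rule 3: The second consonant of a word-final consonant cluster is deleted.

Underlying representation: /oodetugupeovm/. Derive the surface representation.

Rule 1 (intervocalic spirantization): /d/ is a stop between vowels /o/ and /e/, so it spirantizes to the fricative [z]. /t/ is a stop between vowels /e/ and /u/, so it spirantizes to the fricative [s]. /p/ is a stop between vowels /u/ and /e/, so it spirantizes to the fricative [f]. /oodetugupeovm/ → oozesugufeovm.
Rule 2 (regressive voicing assimilation): no segment meets the environment; /oozesugufeovm/ is unchanged.
Rule 3 (final cluster simplification): /m/ is the second consonant of a word-final cluster /vm/, so it deletes. /oozesugufeovm/ → oozesugufeov.

oozesugufeov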